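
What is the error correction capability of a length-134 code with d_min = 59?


Correction capability = floor((d-1)/2) = floor((59-1)/2) = 29

29 errors


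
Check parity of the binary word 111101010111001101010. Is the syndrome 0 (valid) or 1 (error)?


Syndrome = XOR of all bits = 1 XOR 1 XOR 1 XOR 1 XOR 0 XOR 1 XOR 0 XOR 1 XOR 0 XOR 1 XOR 1 XOR 1 XOR 0 XOR 0 XOR 1 XOR 1 XOR 0 XOR 1 XOR 0 XOR 1 XOR 0 = 1

1


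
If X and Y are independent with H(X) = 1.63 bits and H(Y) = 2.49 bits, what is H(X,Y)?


For independent variables, H(X,Y) = H(X) + H(Y) = 1.63 + 2.49 = 4.12

4.12 bits


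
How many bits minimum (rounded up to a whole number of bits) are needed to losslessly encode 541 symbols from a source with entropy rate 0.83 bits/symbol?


Minimum bits >= n * H = 541 * 0.83 = 449.03, rounded up to a whole number of bits = 450

450 bits


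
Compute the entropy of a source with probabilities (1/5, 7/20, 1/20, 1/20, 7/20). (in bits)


H = -sum(p_i * log2(p_i)). Terms: -(1/5)*log2(1/5) = 0.464386; -(7/20)*log2(7/20) = 0.530101; -(1/20)*log2(1/20) = 0.216096; -(1/20)*log2(1/20) = 0.216096; -(7/20)*log2(7/20) = 0.530101. H = 0.464386 + 0.530101 + 0.216096 + 0.216096 + 0.530101 = 1.9568

1.9568 bits


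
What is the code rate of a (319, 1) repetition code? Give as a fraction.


Rate = k/n = 1/319

1/319


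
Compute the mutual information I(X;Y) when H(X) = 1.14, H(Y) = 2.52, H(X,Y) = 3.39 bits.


I(X;Y) = H(X) + H(Y) - H(X,Y) = 1.14 + 2.52 - 3.39 = 0.27

0.27 bits


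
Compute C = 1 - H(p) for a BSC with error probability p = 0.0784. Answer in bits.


H(p) = -p*log2(p) - (1-p)*log2(1-p) = -0.0784*log2(0.0784) - 0.9216*log2(0.9216) = 0.287963 + 0.108553 = 0.3965. C = 1 - H(p) = 1 - 0.3965 = 0.6035

0.6035 bits


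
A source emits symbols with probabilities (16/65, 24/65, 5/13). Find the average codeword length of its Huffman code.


Huffman construction (repeatedly merge the two least-probable nodes; each merge adds 1 bit to every symbol beneath it): 16/65 + 24/65 = 8/13; 5/13 + 8/13 = 1. Resulting codeword lengths (in the order the probabilities were given): (2, 2, 1). L_avg = sum(p_i * l_i) = 16/65*2 + 24/65*2 + 5/13*1 = 21/13 = 1.6154

1.6154 bits


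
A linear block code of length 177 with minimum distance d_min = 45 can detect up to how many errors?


Detection capability = d_min - 1 = 45 - 1 = 44

44 errors


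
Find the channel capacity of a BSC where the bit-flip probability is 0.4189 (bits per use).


H(p) = -p*log2(p) - (1-p)*log2(1-p) = -0.4189*log2(0.4189) - 0.5811*log2(0.5811) = 0.525854 + 0.455084 = 0.9809. C = 1 - H(p) = 1 - 0.9809 = 0.0191

0.0191 bits


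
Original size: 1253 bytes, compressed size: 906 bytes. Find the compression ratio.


Ratio = original / compressed = 1253 / 906 = 1.383

1.383


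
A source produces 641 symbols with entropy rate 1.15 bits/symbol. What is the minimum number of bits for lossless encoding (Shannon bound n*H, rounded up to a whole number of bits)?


Minimum bits >= n * H = 641 * 1.15 = 737.15, rounded up to a whole number of bits = 738

738 bits


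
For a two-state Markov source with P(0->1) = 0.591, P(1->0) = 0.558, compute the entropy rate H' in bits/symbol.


Stationary distribution: pi_0 = p10/(p01+p10) = 0.4856, pi_1 = 0.5144. Entropy rate H' = pi_0*H(p01) + pi_1*H(p10) = 0.4856*0.976 + 0.5144*0.9903 = 0.9833

0.9833 bits/symbol


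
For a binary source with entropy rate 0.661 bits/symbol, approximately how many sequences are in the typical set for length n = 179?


log2|A_typical| = nH = 179 * 0.661 = 118.319, so |A_typical| ~ 2^118.319 = 4.145e+35

4.145e+35


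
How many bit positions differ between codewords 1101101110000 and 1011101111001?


Count differing positions: . ^ ^ . . . . . . ^ . . ^ = 4 differences

4


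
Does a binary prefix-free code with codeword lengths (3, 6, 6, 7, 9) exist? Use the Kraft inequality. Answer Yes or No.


Kraft sum = sum(2^(-l_i)) = 0.166, need <= 1. Result: satisfied (a binary prefix-free code with these lengths exists)

Yes


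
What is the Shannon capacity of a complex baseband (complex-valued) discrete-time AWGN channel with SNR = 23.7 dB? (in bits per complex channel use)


SNR_linear = 10^(23.7/10) = 234.4229; C = log2(1 + SNR_linear) = log2(1 + 234.4229) = 7.8791

7.8791 bits/channel use


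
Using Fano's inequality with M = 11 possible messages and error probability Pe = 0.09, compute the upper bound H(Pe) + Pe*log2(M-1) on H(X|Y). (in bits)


H(Pe) = -Pe*log2(Pe) - (1-Pe)*log2(1-Pe) = -0.09*log2(0.09) - 0.91*log2(0.91) = 0.312654 + 0.123816 = 0.4365. Pe*log2(M-1) = 0.09*log2(10) = 0.298974. Bound = H(Pe) + Pe*log2(M-1) = 0.312654 + 0.123816 + 0.298974 = 0.7354

0.7354 bits


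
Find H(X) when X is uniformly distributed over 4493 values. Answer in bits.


H = log2(n) = log2(4493) = 12.1335

12.1335 bits


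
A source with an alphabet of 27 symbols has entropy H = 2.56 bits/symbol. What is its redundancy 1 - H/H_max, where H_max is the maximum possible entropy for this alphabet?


H_max = log2(K) = log2(27) = 4.7549 bits/symbol. Redundancy = 1 - H/H_max = 1 - 2.56/4.7549 = 1 - 0.5384 = 0.4616

0.4616


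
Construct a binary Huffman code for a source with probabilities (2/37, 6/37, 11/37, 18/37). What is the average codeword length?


Huffman construction (repeatedly merge the two least-probable nodes; each merge adds 1 bit to every symbol beneath it): 2/37 + 6/37 = 8/37; 8/37 + 11/37 = 19/37; 18/37 + 19/37 = 1. Resulting codeword lengths (in the order the probabilities were given): (3, 3, 2, 1). L_avg = sum(p_i * l_i) = 2/37*3 + 6/37*3 + 11/37*2 + 18/37*1 = 64/37 = 1.7297

1.7297 bits


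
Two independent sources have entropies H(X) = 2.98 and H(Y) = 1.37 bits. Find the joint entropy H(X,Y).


For independent variables, H(X,Y) = H(X) + H(Y) = 2.98 + 1.37 = 4.35

4.35 bits


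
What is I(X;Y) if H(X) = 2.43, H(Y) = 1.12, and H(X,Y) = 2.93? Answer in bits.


I(X;Y) = H(X) + H(Y) - H(X,Y) = 2.43 + 1.12 - 2.93 = 0.62

0.62 bits


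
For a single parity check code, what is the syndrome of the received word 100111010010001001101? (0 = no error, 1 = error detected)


Syndrome = XOR of all bits = 1 XOR 0 XOR 0 XOR 1 XOR 1 XOR 1 XOR 0 XOR 1 XOR 0 XOR 0 XOR 1 XOR 0 XOR 0 XOR 0 XOR 1 XOR 0 XOR 0 XOR 1 XOR 1 XOR 0 XOR 1 = 0

0


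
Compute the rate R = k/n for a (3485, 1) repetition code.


Rate = k/n = 1/3485

1/3485


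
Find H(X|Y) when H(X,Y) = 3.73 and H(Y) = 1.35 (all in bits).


H(X|Y) = H(X,Y) - H(Y) = 3.73 - 1.35 = 2.38

2.38 bits


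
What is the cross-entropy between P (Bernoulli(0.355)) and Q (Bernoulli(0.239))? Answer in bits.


H(P,Q) = -p*log2(q) - (1-p)*log2(1-q). -0.355*log2(0.239) = 0.733046; -0.645*log2(0.761) = 0.254150. H(P,Q) = 0.733046 + 0.254150 = 0.9872

0.9872 bits


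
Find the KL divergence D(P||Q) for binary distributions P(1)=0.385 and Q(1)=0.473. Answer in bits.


KL = p*log2(p/q) + (1-p)*log2((1-p)/(1-q)) = 0.385*log2(0.385/0.473) + 0.615*log2(0.615/0.527) = 0.0227

0.0227 bits


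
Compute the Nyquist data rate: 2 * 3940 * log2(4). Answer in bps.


Rate = 2 * B * log2(M) = 2 * 3940 * 2.0 = 15760.0

15760.0 bps


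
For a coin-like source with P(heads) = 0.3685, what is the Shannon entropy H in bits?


H = -p*log2(p) - (1-p)*log2(1-p). -0.3685*log2(0.3685) = 0.530737; -0.6315*log2(0.6315) = 0.418776. H = 0.530737 + 0.418776 = 0.9495

0.9495 bits


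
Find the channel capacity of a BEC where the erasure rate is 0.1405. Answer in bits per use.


C = 1 - epsilon = 1 - 0.1405 = 0.8595

0.8595 bits


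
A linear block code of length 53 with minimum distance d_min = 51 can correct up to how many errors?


Correction capability = floor((d-1)/2) = floor((51-1)/2) = 25

25 errors


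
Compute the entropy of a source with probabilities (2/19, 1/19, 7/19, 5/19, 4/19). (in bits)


H = -sum(p_i * log2(p_i)). Terms: -(2/19)*log2(2/19) = 0.341887; -(1/19)*log2(1/19) = 0.223575; -(7/19)*log2(7/19) = 0.530737; -(5/19)*log2(5/19) = 0.506842; -(4/19)*log2(4/19) = 0.473248. H = 0.341887 + 0.223575 + 0.530737 + 0.506842 + 0.473248 = 2.0763

2.0763 bits


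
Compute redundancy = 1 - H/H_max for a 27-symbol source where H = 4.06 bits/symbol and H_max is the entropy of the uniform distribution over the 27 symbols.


H_max = log2(K) = log2(27) = 4.7549 bits/symbol. Redundancy = 1 - H/H_max = 1 - 4.06/4.7549 = 1 - 0.8539 = 0.1461

0.1461


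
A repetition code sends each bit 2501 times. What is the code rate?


Rate = k/n = 1/2501

1/2501


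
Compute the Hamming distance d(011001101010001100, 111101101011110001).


Count differing positions: ^ . . ^ . . . . . . . ^ ^ ^ ^ ^ . ^ = 8 differences

8


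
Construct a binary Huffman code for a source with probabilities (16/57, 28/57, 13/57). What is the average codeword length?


Huffman construction (repeatedly merge the two least-probable nodes; each merge adds 1 bit to every symbol beneath it): 13/57 + 16/57 = 29/57; 28/57 + 29/57 = 1. Resulting codeword lengths (in the order the probabilities were given): (2, 1, 2). L_avg = sum(p_i * l_i) = 16/57*2 + 28/57*1 + 13/57*2 = 86/57 = 1.5088

1.5088 bits


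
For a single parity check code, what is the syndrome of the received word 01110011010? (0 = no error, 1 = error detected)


Syndrome = XOR of all bits = 0 XOR 1 XOR 1 XOR 1 XOR 0 XOR 0 XOR 1 XOR 1 XOR 0 XOR 1 XOR 0 = 0

0


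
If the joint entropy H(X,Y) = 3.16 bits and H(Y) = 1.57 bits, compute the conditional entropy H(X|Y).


H(X|Y) = H(X,Y) - H(Y) = 3.16 - 1.57 = 1.59

1.59 bits


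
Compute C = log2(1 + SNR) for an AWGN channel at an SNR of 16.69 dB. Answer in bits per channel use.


SNR_linear = 10^(16.69/10) = 46.6659; C = log2(1 + SNR_linear) = log2(1 + 46.6659) = 5.5749

5.5749 bits/channel use


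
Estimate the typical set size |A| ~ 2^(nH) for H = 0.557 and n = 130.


log2|A_typical| = nH = 130 * 0.557 = 72.41, so |A_typical| ~ 2^72.41 = 6.275e+21

6.275e+21


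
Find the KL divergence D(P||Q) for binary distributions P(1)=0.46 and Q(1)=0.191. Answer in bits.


KL = p*log2(p/q) + (1-p)*log2((1-p)/(1-q)) = 0.46*log2(0.46/0.191) + 0.54*log2(0.54/0.809) = 0.2684

0.2684 bits


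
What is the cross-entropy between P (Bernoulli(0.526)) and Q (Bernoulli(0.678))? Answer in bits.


H(P,Q) = -p*log2(q) - (1-p)*log2(1-q). -0.526*log2(0.678) = 0.294898; -0.474*log2(0.322) = 0.774927. H(P,Q) = 0.294898 + 0.774927 = 1.0698

1.0698 bits


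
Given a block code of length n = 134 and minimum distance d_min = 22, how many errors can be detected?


Detection capability = d_min - 1 = 22 - 1 = 21

21 errors


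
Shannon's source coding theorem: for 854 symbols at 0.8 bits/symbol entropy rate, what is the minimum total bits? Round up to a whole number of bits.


Minimum bits >= n * H = 854 * 0.8 = 683.2, rounded up to a whole number of bits = 684

684 bits


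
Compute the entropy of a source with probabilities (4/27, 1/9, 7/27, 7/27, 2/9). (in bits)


H = -sum(p_i * log2(p_i)). Terms: -(4/27)*log2(4/27) = 0.408131; -(1/9)*log2(1/9) = 0.352214; -(7/27)*log2(7/27) = 0.504916; -(7/27)*log2(7/27) = 0.504916; -(2/9)*log2(2/9) = 0.482206. H = 0.408131 + 0.352214 + 0.504916 + 0.504916 + 0.482206 = 2.2524

2.2524 bits


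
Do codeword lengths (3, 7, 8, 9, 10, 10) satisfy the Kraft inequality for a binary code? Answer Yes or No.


Kraft sum = sum(2^(-l_i)) = 0.1406, need <= 1. Result: satisfied (a binary prefix-free code with these lengths exists)

Yes


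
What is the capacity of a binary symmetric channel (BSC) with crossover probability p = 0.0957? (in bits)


H(p) = -p*log2(p) - (1-p)*log2(1-p) = -0.0957*log2(0.0957) - 0.9043*log2(0.9043) = 0.323977 + 0.131238 = 0.4552. C = 1 - H(p) = 1 - 0.4552 = 0.5448

0.5448 bits


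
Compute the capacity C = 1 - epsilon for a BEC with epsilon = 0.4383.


C = 1 - epsilon = 1 - 0.4383 = 0.5617

0.5617 bits


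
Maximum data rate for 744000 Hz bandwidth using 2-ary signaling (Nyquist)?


Rate = 2 * B * log2(M) = 2 * 744000 * 1.0 = 1488000.0

1488000.0 bps


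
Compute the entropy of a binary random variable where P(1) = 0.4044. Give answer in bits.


H = -p*log2(p) - (1-p)*log2(1-p). -0.4044*log2(0.4044) = 0.528205; -0.5956*log2(0.5956) = 0.445261. H = 0.528205 + 0.445261 = 0.9735

0.9735 bits


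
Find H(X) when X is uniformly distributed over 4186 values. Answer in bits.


H = log2(n) = log2(4186) = 12.0314

12.0314 bits


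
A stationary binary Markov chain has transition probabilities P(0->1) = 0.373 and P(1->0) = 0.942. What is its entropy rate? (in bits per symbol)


Stationary distribution: pi_0 = p10/(p01+p10) = 0.7163, pi_1 = 0.2837. Entropy rate H' = pi_0*H(p01) + pi_1*H(p10) = 0.7163*0.9529 + 0.2837*0.3195 = 0.7733

0.7733 bits/symbol


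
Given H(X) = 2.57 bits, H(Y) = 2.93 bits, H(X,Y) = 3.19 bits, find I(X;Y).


I(X;Y) = H(X) + H(Y) - H(X,Y) = 2.57 + 2.93 - 3.19 = 2.31

2.31 bits


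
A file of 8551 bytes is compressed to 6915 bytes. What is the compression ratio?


Ratio = original / compressed = 8551 / 6915 = 1.2366

1.2366


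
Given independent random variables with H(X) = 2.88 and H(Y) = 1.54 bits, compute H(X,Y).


For independent variables, H(X,Y) = H(X) + H(Y) = 2.88 + 1.54 = 4.42

4.42 bits


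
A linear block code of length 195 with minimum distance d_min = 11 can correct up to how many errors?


Correction capability = floor((d-1)/2) = floor((11-1)/2) = 5

5 errors


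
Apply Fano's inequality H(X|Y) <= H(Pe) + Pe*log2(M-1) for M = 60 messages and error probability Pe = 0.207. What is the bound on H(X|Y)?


H(Pe) = -Pe*log2(Pe) - (1-Pe)*log2(1-Pe) = -0.207*log2(0.207) - 0.793*log2(0.793) = 0.470366 + 0.265344 = 0.7357. Pe*log2(M-1) = 0.207*log2(59) = 1.217707. Bound = H(Pe) + Pe*log2(M-1) = 0.470366 + 0.265344 + 1.217707 = 1.9534

1.9534 bits


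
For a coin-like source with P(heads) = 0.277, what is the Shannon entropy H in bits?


H = -p*log2(p) - (1-p)*log2(1-p). -0.277*log2(0.277) = 0.513016; -0.723*log2(0.723) = 0.338315. H = 0.513016 + 0.338315 = 0.8513

0.8513 bits


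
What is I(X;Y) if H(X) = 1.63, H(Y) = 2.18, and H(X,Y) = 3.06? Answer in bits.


I(X;Y) = H(X) + H(Y) - H(X,Y) = 1.63 + 2.18 - 3.06 = 0.75

0.75 bits


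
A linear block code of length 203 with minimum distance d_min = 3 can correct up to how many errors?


Correction capability = floor((d-1)/2) = floor((3-1)/2) = 1

1 errors


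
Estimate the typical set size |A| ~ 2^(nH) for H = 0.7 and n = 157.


log2|A_typical| = nH = 157 * 0.7 = 109.9, so |A_typical| ~ 2^109.9 = 1.211e+33

1.211e+33


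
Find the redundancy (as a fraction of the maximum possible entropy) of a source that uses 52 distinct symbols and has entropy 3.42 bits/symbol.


H_max = log2(K) = log2(52) = 5.7004 bits/symbol. Redundancy = 1 - H/H_max = 1 - 3.42/5.7004 = 1 - 0.6 = 0.4

0.4


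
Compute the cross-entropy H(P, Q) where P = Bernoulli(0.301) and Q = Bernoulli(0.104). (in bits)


H(P,Q) = -p*log2(q) - (1-p)*log2(1-q). -0.301*log2(0.104) = 0.982869; -0.699*log2(0.896) = 0.110742. H(P,Q) = 0.982869 + 0.110742 = 1.0936

1.0936 bits


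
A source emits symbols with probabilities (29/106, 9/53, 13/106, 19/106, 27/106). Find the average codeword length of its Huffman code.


Huffman construction (repeatedly merge the two least-probable nodes; each merge adds 1 bit to every symbol beneath it): 13/106 + 9/53 = 31/106; 19/106 + 27/106 = 23/53; 29/106 + 31/106 = 30/53; 23/53 + 30/53 = 1. Resulting codeword lengths (in the order the probabilities were given): (2, 3, 3, 2, 2). L_avg = sum(p_i * l_i) = 29/106*2 + 9/53*3 + 13/106*3 + 19/106*2 + 27/106*2 = 243/106 = 2.2925

2.2925 bits


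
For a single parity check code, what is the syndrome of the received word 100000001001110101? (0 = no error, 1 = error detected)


Syndrome = XOR of all bits = 1 XOR 0 XOR 0 XOR 0 XOR 0 XOR 0 XOR 0 XOR 0 XOR 1 XOR 0 XOR 0 XOR 1 XOR 1 XOR 1 XOR 0 XOR 1 XOR 0 XOR 1 = 1

1


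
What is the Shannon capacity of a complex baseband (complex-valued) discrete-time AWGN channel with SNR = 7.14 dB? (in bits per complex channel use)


SNR_linear = 10^(7.14/10) = 5.1761; C = log2(1 + SNR_linear) = log2(1 + 5.1761) = 2.6267

2.6267 bits/channel use


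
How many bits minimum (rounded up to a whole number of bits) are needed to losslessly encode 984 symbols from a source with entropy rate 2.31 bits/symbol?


Minimum bits >= n * H = 984 * 2.31 = 2273.04, rounded up to a whole number of bits = 2274

2274 bits


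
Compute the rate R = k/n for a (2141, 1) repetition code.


Rate = k/n = 1/2141

1/2141


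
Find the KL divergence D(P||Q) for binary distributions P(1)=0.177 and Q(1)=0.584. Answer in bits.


KL = p*log2(p/q) + (1-p)*log2((1-p)/(1-q)) = 0.177*log2(0.177/0.584) + 0.823*log2(0.823/0.416) = 0.5053

0.5053 bits


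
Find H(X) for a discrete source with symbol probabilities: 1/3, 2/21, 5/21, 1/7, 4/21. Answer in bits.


H = -sum(p_i * log2(p_i)). Terms: -(1/3)*log2(1/3) = 0.528321; -(2/21)*log2(2/21) = 0.323078; -(5/21)*log2(5/21) = 0.492950; -(1/7)*log2(1/7) = 0.401051; -(4/21)*log2(4/21) = 0.455680. H = 0.528321 + 0.323078 + 0.492950 + 0.401051 + 0.455680 = 2.2011

2.2011 bits


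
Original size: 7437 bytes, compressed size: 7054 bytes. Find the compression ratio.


Ratio = original / compressed = 7437 / 7054 = 1.0543

1.0543


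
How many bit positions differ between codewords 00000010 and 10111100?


Count differing positions: ^ . ^ ^ ^ ^ ^ . = 6 differences

6


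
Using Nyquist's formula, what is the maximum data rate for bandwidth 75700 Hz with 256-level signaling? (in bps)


Rate = 2 * B * log2(M) = 2 * 75700 * 8.0 = 1211200.0

1211200.0 bps


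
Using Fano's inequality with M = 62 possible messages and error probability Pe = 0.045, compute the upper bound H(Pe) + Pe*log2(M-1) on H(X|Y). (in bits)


H(Pe) = -Pe*log2(Pe) - (1-Pe)*log2(1-Pe) = -0.045*log2(0.045) - 0.955*log2(0.955) = 0.201327 + 0.063438 = 0.2648. Pe*log2(M-1) = 0.045*log2(61) = 0.266883. Bound = H(Pe) + Pe*log2(M-1) = 0.201327 + 0.063438 + 0.266883 = 0.5316

0.5316 bits


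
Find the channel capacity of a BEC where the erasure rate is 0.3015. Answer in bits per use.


C = 1 - epsilon = 1 - 0.3015 = 0.6985

0.6985 bits


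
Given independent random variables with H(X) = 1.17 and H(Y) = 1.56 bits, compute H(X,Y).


For independent variables, H(X,Y) = H(X) + H(Y) = 1.17 + 1.56 = 2.73

2.73 bits


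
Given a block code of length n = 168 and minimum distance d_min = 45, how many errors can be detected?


Detection capability = d_min - 1 = 45 - 1 = 44

44 errors


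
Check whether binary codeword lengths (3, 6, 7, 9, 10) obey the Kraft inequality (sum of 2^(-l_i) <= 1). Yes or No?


Kraft sum = sum(2^(-l_i)) = 0.1514, need <= 1. Result: satisfied (a binary prefix-free code with these lengths exists)

Yes


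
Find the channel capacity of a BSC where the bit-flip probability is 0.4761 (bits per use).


H(p) = -p*log2(p) - (1-p)*log2(1-p) = -0.4761*log2(0.4761) - 0.5239*log2(0.5239) = 0.509743 + 0.488608 = 0.9984. C = 1 - H(p) = 1 - 0.9984 = 0.0016

0.0016 bits


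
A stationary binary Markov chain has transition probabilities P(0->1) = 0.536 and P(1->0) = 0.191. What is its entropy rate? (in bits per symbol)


Stationary distribution: pi_0 = p10/(p01+p10) = 0.2627, pi_1 = 0.7373. Entropy rate H' = pi_0*H(p01) + pi_1*H(p10) = 0.2627*0.9963 + 0.7373*0.7036 = 0.7805

0.7805 bits/symbol


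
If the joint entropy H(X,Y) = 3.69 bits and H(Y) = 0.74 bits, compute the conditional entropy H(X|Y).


H(X|Y) = H(X,Y) - H(Y) = 3.69 - 0.74 = 2.95

2.95 bits


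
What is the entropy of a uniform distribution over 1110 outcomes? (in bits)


H = log2(n) = log2(1110) = 10.1163

10.1163 bits


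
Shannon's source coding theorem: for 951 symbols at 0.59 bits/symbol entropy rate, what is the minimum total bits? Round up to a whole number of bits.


Minimum bits >= n * H = 951 * 0.59 = 561.09, rounded up to a whole number of bits = 562

562 bits


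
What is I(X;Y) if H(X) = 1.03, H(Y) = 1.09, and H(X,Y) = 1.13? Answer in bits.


I(X;Y) = H(X) + H(Y) - H(X,Y) = 1.03 + 1.09 - 1.13 = 0.99

0.99 bits


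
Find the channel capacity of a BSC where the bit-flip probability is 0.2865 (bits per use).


H(p) = -p*log2(p) - (1-p)*log2(1-p) = -0.2865*log2(0.2865) - 0.7135*log2(0.7135) = 0.516672 + 0.347485 = 0.8642. C = 1 - H(p) = 1 - 0.8642 = 0.1358

0.1358 bits


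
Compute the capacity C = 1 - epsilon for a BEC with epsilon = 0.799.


C = 1 - epsilon = 1 - 0.799 = 0.201

0.201 bits


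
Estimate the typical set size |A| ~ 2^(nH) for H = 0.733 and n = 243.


log2|A_typical| = nH = 243 * 0.733 = 178.119, so |A_typical| ~ 2^178.119 = 4.161e+53

4.161e+53


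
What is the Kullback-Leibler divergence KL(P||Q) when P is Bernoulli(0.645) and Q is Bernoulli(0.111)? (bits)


KL = p*log2(p/q) + (1-p)*log2((1-p)/(1-q)) = 0.645*log2(0.645/0.111) + 0.355*log2(0.355/0.889) = 1.1673

1.1673 bits


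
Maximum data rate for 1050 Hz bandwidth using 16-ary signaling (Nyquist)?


Rate = 2 * B * log2(M) = 2 * 1050 * 4.0 = 8400.0

8400.0 bps


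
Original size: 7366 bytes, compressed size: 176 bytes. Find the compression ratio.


Ratio = original / compressed = 7366 / 176 = 41.8523

41.8523


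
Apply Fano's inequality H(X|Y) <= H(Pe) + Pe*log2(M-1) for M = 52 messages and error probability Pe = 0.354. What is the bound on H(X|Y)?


H(Pe) = -Pe*log2(Pe) - (1-Pe)*log2(1-Pe) = -0.354*log2(0.354) - 0.646*log2(0.646) = 0.530355 + 0.407234 = 0.9376. Pe*log2(M-1) = 0.354*log2(51) = 2.008039. Bound = H(Pe) + Pe*log2(M-1) = 0.530355 + 0.407234 + 2.008039 = 2.9456

2.9456 bits


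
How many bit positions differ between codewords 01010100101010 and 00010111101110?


Count differing positions: . ^ . . . . ^ ^ . . . ^ . . = 4 differences

4


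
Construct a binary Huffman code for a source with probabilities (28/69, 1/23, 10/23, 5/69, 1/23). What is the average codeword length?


Huffman construction (repeatedly merge the two least-probable nodes; each merge adds 1 bit to every symbol beneath it): 1/23 + 1/23 = 2/23; 5/69 + 2/23 = 11/69; 11/69 + 28/69 = 13/23; 10/23 + 13/23 = 1. Resulting codeword lengths (in the order the probabilities were given): (2, 4, 1, 3, 4). L_avg = sum(p_i * l_i) = 28/69*2 + 1/23*4 + 10/23*1 + 5/69*3 + 1/23*4 = 125/69 = 1.8116

1.8116 bits


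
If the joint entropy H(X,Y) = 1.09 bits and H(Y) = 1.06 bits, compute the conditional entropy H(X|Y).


H(X|Y) = H(X,Y) - H(Y) = 1.09 - 1.06 = 0.03

0.03 bits


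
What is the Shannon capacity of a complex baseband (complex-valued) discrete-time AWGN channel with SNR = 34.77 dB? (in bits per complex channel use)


SNR_linear = 10^(34.77/10) = 2999.1625; C = log2(1 + SNR_linear) = log2(1 + 2999.1625) = 11.5508

11.5508 bits/channel use


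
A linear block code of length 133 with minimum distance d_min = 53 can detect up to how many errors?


Detection capability = d_min - 1 = 53 - 1 = 52

52 errors


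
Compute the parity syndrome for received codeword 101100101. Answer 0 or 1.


Syndrome = XOR of all bits = 1 XOR 0 XOR 1 XOR 1 XOR 0 XOR 0 XOR 1 XOR 0 XOR 1 = 1

1


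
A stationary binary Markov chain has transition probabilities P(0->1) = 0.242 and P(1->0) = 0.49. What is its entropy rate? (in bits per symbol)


Stationary distribution: pi_0 = p10/(p01+p10) = 0.6694, pi_1 = 0.3306. Entropy rate H' = pi_0*H(p01) + pi_1*H(p10) = 0.6694*0.7984 + 0.3306*0.9997 = 0.8649

0.8649 bits/symbol


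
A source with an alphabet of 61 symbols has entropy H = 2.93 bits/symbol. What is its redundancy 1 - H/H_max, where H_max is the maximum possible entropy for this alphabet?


H_max = log2(K) = log2(61) = 5.9307 bits/symbol. Redundancy = 1 - H/H_max = 1 - 2.93/5.9307 = 1 - 0.494 = 0.506

0.506


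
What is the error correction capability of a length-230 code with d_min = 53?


Correction capability = floor((d-1)/2) = floor((53-1)/2) = 26

26 errors


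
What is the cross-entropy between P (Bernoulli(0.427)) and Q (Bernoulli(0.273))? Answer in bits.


H(P,Q) = -p*log2(q) - (1-p)*log2(1-q). -0.427*log2(0.273) = 0.799783; -0.573*log2(0.727) = 0.263564. H(P,Q) = 0.799783 + 0.263564 = 1.0633

1.0633 bits


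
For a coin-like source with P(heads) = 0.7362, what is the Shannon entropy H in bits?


H = -p*log2(p) - (1-p)*log2(1-p). -0.7362*log2(0.7362) = 0.325276; -0.2638*log2(0.2638) = 0.507151. H = 0.325276 + 0.507151 = 0.8324

0.8324 bits


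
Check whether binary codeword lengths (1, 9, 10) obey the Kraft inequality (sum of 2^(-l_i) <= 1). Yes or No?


Kraft sum = sum(2^(-l_i)) = 0.5029, need <= 1. Result: satisfied (a binary prefix-free code with these lengths exists)

Yes


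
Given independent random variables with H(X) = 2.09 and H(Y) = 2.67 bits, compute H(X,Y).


For independent variables, H(X,Y) = H(X) + H(Y) = 2.09 + 2.67 = 4.76

4.76 bits


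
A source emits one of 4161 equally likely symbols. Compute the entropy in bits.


H = log2(n) = log2(4161) = 12.0227

12.0227 bits


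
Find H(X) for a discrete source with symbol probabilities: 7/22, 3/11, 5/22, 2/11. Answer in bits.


H = -sum(p_i * log2(p_i)). Terms: -(7/22)*log2(7/22) = 0.525661; -(3/11)*log2(3/11) = 0.511219; -(5/22)*log2(5/22) = 0.485796; -(2/11)*log2(2/11) = 0.447169. H = 0.525661 + 0.511219 + 0.485796 + 0.447169 = 1.9698

1.9698 bits


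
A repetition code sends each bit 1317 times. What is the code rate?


Rate = k/n = 1/1317

1/1317


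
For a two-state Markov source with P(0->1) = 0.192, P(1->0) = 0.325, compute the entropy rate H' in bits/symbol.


Stationary distribution: pi_0 = p10/(p01+p10) = 0.6286, pi_1 = 0.3714. Entropy rate H' = pi_0*H(p01) + pi_1*H(p10) = 0.6286*0.7056 + 0.3714*0.9097 = 0.7814

0.7814 bits/symbol


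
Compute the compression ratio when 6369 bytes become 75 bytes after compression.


Ratio = original / compressed = 6369 / 75 = 84.92

84.92


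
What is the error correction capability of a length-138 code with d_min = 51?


Correction capability = floor((d-1)/2) = floor((51-1)/2) = 25

25 errors


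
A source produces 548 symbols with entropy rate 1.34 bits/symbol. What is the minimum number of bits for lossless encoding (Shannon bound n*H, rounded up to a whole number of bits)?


Minimum bits >= n * H = 548 * 1.34 = 734.32, rounded up to a whole number of bits = 735

735 bits


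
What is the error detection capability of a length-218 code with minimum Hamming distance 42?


Detection capability = d_min - 1 = 42 - 1 = 41

41 errors


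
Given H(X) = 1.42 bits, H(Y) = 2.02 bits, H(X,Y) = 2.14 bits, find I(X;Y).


I(X;Y) = H(X) + H(Y) - H(X,Y) = 1.42 + 2.02 - 2.14 = 1.3

1.3 bits


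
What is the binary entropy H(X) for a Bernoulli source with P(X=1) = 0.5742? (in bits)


H = -p*log2(p) - (1-p)*log2(1-p). -0.5742*log2(0.5742) = 0.459575; -0.4258*log2(0.4258) = 0.524480. H = 0.459575 + 0.524480 = 0.9841

0.9841 bits


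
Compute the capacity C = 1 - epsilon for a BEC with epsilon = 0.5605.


C = 1 - epsilon = 1 - 0.5605 = 0.4395

0.4395 bits


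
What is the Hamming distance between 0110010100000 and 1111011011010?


Count differing positions: ^ . . ^ . . ^ ^ ^ ^ . ^ . = 7 differences

7


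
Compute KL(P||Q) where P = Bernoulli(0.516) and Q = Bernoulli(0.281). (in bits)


KL = p*log2(p/q) + (1-p)*log2((1-p)/(1-q)) = 0.516*log2(0.516/0.281) + 0.484*log2(0.484/0.719) = 0.1761

0.1761 bits


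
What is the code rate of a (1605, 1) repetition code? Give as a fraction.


Rate = k/n = 1/1605

1/1605


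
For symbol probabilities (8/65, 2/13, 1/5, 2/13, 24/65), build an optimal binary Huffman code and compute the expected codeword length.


Huffman construction (repeatedly merge the two least-probable nodes; each merge adds 1 bit to every symbol beneath it): 8/65 + 2/13 = 18/65; 2/13 + 1/5 = 23/65; 18/65 + 23/65 = 41/65; 24/65 + 41/65 = 1. Resulting codeword lengths (in the order the probabilities were given): (3, 3, 3, 3, 1). L_avg = sum(p_i * l_i) = 8/65*3 + 2/13*3 + 1/5*3 + 2/13*3 + 24/65*1 = 147/65 = 2.2615

2.2615 bits


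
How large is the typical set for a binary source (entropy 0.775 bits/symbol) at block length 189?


log2|A_typical| = nH = 189 * 0.775 = 146.475, so |A_typical| ~ 2^146.475 = 1.240e+44

1.240e+44


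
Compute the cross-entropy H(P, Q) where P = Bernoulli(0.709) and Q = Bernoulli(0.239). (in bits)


H(P,Q) = -p*log2(q) - (1-p)*log2(1-q). -0.709*log2(0.239) = 1.464026; -0.291*log2(0.761) = 0.114663. H(P,Q) = 1.464026 + 0.114663 = 1.5787

1.5787 bits


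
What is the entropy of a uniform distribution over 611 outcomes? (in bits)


H = log2(n) = log2(611) = 9.255

9.255 bits


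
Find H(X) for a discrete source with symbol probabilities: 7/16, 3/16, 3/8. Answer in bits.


H = -sum(p_i * log2(p_i)). Terms: -(7/16)*log2(7/16) = 0.521782; -(3/16)*log2(3/16) = 0.452820; -(3/8)*log2(3/8) = 0.530639. H = 0.521782 + 0.452820 + 0.530639 = 1.5052

1.5052 bits


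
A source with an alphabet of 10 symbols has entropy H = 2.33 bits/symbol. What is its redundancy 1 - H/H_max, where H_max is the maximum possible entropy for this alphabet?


H_max = log2(K) = log2(10) = 3.3219 bits/symbol. Redundancy = 1 - H/H_max = 1 - 2.33/3.3219 = 1 - 0.7014 = 0.2986

0.2986


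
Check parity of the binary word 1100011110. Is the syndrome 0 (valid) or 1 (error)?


Syndrome = XOR of all bits = 1 XOR 1 XOR 0 XOR 0 XOR 0 XOR 1 XOR 1 XOR 1 XOR 1 XOR 0 = 0

0


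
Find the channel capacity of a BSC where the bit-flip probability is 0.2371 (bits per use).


H(p) = -p*log2(p) - (1-p)*log2(1-p) = -0.2371*log2(0.2371) - 0.7629*log2(0.7629) = 0.492322 + 0.297862 = 0.7902. C = 1 - H(p) = 1 - 0.7902 = 0.2098

0.2098 bits


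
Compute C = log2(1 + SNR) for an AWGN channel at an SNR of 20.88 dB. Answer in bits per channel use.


SNR_linear = 10^(20.88/10) = 122.4616; C = log2(1 + SNR_linear) = log2(1 + 122.4616) = 6.9479

6.9479 bits/channel use


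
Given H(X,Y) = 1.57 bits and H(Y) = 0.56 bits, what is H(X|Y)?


H(X|Y) = H(X,Y) - H(Y) = 1.57 - 0.56 = 1.01

1.01 bits


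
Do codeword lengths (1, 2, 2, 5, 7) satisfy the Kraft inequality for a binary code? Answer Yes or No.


Kraft sum = sum(2^(-l_i)) = 1.0391, need <= 1. Result: violated (a binary prefix-free code with these lengths cannot exist)

No


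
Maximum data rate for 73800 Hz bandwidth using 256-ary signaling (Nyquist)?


Rate = 2 * B * log2(M) = 2 * 73800 * 8.0 = 1180800.0

1180800.0 bps


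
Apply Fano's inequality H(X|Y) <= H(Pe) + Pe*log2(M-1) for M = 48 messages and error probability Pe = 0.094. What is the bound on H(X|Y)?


H(Pe) = -Pe*log2(Pe) - (1-Pe)*log2(1-Pe) = -0.094*log2(0.094) - 0.906*log2(0.906) = 0.320652 + 0.129030 = 0.4497. Pe*log2(M-1) = 0.094*log2(47) = 0.522131. Bound = H(Pe) + Pe*log2(M-1) = 0.320652 + 0.129030 + 0.522131 = 0.9718

0.9718 bits


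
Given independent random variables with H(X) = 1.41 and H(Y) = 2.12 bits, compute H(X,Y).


For independent variables, H(X,Y) = H(X) + H(Y) = 1.41 + 2.12 = 3.53

3.53 bits


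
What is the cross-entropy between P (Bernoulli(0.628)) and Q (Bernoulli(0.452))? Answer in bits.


H(P,Q) = -p*log2(q) - (1-p)*log2(1-q). -0.628*log2(0.452) = 0.719440; -0.372*log2(0.548) = 0.322804. H(P,Q) = 0.719440 + 0.322804 = 1.0422

1.0422 bits


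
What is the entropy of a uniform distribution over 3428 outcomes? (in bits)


H = log2(n) = log2(3428) = 11.7432

11.7432 bits


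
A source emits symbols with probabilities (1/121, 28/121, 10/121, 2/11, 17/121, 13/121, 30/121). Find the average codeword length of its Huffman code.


Huffman construction (repeatedly merge the two least-probable nodes; each merge adds 1 bit to every symbol beneath it): 1/121 + 10/121 = 1/11; 1/11 + 13/121 = 24/121; 17/121 + 2/11 = 39/121; 24/121 + 28/121 = 52/121; 30/121 + 39/121 = 69/121; 52/121 + 69/121 = 1. Resulting codeword lengths (in the order the probabilities were given): (4, 2, 4, 3, 3, 3, 2). L_avg = sum(p_i * l_i) = 1/121*4 + 28/121*2 + 10/121*4 + 2/11*3 + 17/121*3 + 13/121*3 + 30/121*2 = 316/121 = 2.6116

2.6116 bits


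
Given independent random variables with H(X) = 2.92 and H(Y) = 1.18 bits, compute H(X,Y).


For independent variables, H(X,Y) = H(X) + H(Y) = 2.92 + 1.18 = 4.1

4.1 bits


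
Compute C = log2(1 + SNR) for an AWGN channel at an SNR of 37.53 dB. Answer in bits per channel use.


SNR_linear = 10^(37.53/10) = 5662.3929; C = log2(1 + SNR_linear) = log2(1 + 5662.3929) = 12.4675

12.4675 bits/channel use


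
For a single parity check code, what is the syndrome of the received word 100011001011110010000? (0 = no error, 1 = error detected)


Syndrome = XOR of all bits = 1 XOR 0 XOR 0 XOR 0 XOR 1 XOR 1 XOR 0 XOR 0 XOR 1 XOR 0 XOR 1 XOR 1 XOR 1 XOR 1 XOR 0 XOR 0 XOR 1 XOR 0 XOR 0 XOR 0 XOR 0 = 1

1


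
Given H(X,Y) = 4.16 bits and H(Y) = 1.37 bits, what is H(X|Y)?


H(X|Y) = H(X,Y) - H(Y) = 4.16 - 1.37 = 2.79

2.79 bits


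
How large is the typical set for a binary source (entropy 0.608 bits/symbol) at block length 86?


log2|A_typical| = nH = 86 * 0.608 = 52.288, so |A_typical| ~ 2^52.288 = 5.499e+15

5.499e+15


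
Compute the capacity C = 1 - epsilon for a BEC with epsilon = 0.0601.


C = 1 - epsilon = 1 - 0.0601 = 0.9399

0.9399 bits


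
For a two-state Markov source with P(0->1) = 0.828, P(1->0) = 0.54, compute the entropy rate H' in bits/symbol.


Stationary distribution: pi_0 = p10/(p01+p10) = 0.3947, pi_1 = 0.6053. Entropy rate H' = pi_0*H(p01) + pi_1*H(p10) = 0.3947*0.6623 + 0.6053*0.9954 = 0.8639

0.8639 bits/symbol


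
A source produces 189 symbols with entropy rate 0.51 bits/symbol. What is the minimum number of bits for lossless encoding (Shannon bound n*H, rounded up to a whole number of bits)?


Minimum bits >= n * H = 189 * 0.51 = 96.39, rounded up to a whole number of bits = 97

97 bits


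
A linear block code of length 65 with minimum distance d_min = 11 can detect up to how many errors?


Detection capability = d_min - 1 = 11 - 1 = 10

10 errors


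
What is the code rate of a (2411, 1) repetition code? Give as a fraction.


Rate = k/n = 1/2411

1/2411


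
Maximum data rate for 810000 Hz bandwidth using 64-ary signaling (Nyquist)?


Rate = 2 * B * log2(M) = 2 * 810000 * 6.0 = 9720000.0

9720000.0 bps


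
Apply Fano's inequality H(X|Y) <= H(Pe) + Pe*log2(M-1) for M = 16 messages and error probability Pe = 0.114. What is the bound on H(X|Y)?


H(Pe) = -Pe*log2(Pe) - (1-Pe)*log2(1-Pe) = -0.114*log2(0.114) - 0.886*log2(0.886) = 0.357150 + 0.154715 = 0.5119. Pe*log2(M-1) = 0.114*log2(15) = 0.445386. Bound = H(Pe) + Pe*log2(M-1) = 0.357150 + 0.154715 + 0.445386 = 0.9573

0.9573 bits


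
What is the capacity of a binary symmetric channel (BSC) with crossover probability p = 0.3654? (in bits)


H(p) = -p*log2(p) - (1-p)*log2(1-p) = -0.3654*log2(0.3654) - 0.6346*log2(0.6346) = 0.530726 + 0.416349 = 0.9471. C = 1 - H(p) = 1 - 0.9471 = 0.0529

0.0529 bits


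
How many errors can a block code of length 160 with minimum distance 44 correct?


Correction capability = floor((d-1)/2) = floor((44-1)/2) = 21

21 errors


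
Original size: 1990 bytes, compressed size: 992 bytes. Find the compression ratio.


Ratio = original / compressed = 1990 / 992 = 2.006

2.006


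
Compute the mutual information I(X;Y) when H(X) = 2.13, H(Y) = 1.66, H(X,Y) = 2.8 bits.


I(X;Y) = H(X) + H(Y) - H(X,Y) = 2.13 + 1.66 - 2.8 = 0.99

0.99 bits


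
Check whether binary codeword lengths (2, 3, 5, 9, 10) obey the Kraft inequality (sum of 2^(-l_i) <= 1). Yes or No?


Kraft sum = sum(2^(-l_i)) = 0.4092, need <= 1. Result: satisfied (a binary prefix-free code with these lengths exists)

Yes


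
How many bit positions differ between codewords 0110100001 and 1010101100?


Count differing positions: ^ ^ . . . . ^ ^ . ^ = 5 differences

5


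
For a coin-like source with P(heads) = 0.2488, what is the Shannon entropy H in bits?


H = -p*log2(p) - (1-p)*log2(1-p). -0.2488*log2(0.2488) = 0.499327; -0.7512*log2(0.7512) = 0.310044. H = 0.499327 + 0.310044 = 0.8094

0.8094 bits


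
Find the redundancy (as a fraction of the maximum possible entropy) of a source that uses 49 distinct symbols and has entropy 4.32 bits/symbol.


H_max = log2(K) = log2(49) = 5.6147 bits/symbol. Redundancy = 1 - H/H_max = 1 - 4.32/5.6147 = 1 - 0.7694 = 0.2306

0.2306


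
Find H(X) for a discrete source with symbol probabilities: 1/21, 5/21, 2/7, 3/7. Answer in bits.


H = -sum(p_i * log2(p_i)). Terms: -(1/21)*log2(1/21) = 0.209158; -(5/21)*log2(5/21) = 0.492950; -(2/7)*log2(2/7) = 0.516387; -(3/7)*log2(3/7) = 0.523882. H = 0.209158 + 0.492950 + 0.516387 + 0.523882 = 1.7424

1.7424 bits


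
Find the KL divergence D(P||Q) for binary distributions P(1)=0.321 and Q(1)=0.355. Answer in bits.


KL = p*log2(p/q) + (1-p)*log2((1-p)/(1-q)) = 0.321*log2(0.321/0.355) + 0.679*log2(0.679/0.645) = 0.0037

0.0037 bits


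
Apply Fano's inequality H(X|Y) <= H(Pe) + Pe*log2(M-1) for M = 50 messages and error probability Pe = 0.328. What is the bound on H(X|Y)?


H(Pe) = -Pe*log2(Pe) - (1-Pe)*log2(1-Pe) = -0.328*log2(0.328) - 0.672*log2(0.672) = 0.527500 + 0.385370 = 0.9129. Pe*log2(M-1) = 0.328*log2(49) = 1.841625. Bound = H(Pe) + Pe*log2(M-1) = 0.527500 + 0.385370 + 1.841625 = 2.7545

2.7545 bits


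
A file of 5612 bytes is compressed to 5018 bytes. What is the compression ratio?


Ratio = original / compressed = 5612 / 5018 = 1.1184

1.1184


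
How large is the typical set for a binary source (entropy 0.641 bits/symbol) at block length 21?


log2|A_typical| = nH = 21 * 0.641 = 13.461, so |A_typical| ~ 2^13.461 = 1.128e+04

1.128e+04


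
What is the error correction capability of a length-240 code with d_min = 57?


Correction capability = floor((d-1)/2) = floor((57-1)/2) = 28

28 errors


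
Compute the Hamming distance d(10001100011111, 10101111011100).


Count differing positions: . . ^ . . . ^ ^ . . . . ^ ^ = 5 differences

5


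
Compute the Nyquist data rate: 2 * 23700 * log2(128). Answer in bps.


Rate = 2 * B * log2(M) = 2 * 23700 * 7.0 = 331800.0

331800.0 bps


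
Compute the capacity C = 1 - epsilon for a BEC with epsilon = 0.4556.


C = 1 - epsilon = 1 - 0.4556 = 0.5444

0.5444 bits


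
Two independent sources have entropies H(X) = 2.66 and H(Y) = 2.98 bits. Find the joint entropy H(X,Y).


For independent variables, H(X,Y) = H(X) + H(Y) = 2.66 + 2.98 = 5.64

5.64 bits


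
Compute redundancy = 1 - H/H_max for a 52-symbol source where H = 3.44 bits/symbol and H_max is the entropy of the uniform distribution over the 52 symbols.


H_max = log2(K) = log2(52) = 5.7004 bits/symbol. Redundancy = 1 - H/H_max = 1 - 3.44/5.7004 = 1 - 0.6035 = 0.3965

0.3965


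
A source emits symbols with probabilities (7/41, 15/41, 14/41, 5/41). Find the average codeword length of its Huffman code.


Huffman construction (repeatedly merge the two least-probable nodes; each merge adds 1 bit to every symbol beneath it): 5/41 + 7/41 = 12/41; 12/41 + 14/41 = 26/41; 15/41 + 26/41 = 1. Resulting codeword lengths (in the order the probabilities were given): (3, 1, 2, 3). L_avg = sum(p_i * l_i) = 7/41*3 + 15/41*1 + 14/41*2 + 5/41*3 = 79/41 = 1.9268

1.9268 bits


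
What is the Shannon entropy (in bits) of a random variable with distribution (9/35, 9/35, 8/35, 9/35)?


H = -sum(p_i * log2(p_i)). Terms: -(9/35)*log2(9/35) = 0.503835; -(9/35)*log2(9/35) = 0.503835; -(8/35)*log2(8/35) = 0.486693; -(9/35)*log2(9/35) = 0.503835. H = 0.503835 + 0.503835 + 0.486693 + 0.503835 = 1.9982

1.9982 bits
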